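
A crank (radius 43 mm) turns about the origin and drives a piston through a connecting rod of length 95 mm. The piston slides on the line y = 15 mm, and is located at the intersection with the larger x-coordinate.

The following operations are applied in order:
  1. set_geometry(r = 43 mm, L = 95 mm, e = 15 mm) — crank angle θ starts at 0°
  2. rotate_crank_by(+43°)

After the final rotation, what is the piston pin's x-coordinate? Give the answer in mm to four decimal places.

set_geometry: r = 43 mm, L = 95 mm, e = 15 mm; θ ← 0°
rotate_crank_by(+43°): θ ← 0° +43° = 43°
crank pin P = (r cos θ, r sin θ) = (31.448209, 29.325929)
h = r sin θ − e = 29.325929 − 15 = 14.325929
x = r cos θ + √(L² − h²) = 31.448209 + √(9025.0 − 205.2323) = 31.448209 + 93.913619 = 125.361828

125.3618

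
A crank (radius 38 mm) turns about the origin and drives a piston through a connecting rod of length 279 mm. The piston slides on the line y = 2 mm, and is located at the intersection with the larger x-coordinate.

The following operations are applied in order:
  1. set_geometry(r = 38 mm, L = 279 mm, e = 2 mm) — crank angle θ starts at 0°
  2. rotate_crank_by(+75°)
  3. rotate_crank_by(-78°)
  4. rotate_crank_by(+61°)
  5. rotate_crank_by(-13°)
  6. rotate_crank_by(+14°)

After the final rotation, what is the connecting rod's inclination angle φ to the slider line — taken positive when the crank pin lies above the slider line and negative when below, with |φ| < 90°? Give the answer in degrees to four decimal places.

set_geometry: r = 38 mm, L = 279 mm, e = 2 mm; θ ← 0°
rotate_crank_by(+75°): θ ← 0° +75° = 75°
rotate_crank_by(-78°): θ ← 75° -78° = -3°
rotate_crank_by(+61°): θ ← -3° +61° = 58°
rotate_crank_by(-13°): θ ← 58° -13° = 45°
rotate_crank_by(+14°): θ ← 45° +14° = 59°
crank pin P = (r cos θ, r sin θ) = (19.571447, 32.572357)
h = r sin θ − e = 32.572357 − 2 = 30.572357
sin φ = h / L = 30.572357 / 279 = 0.10957834
φ = arcsin(0.10957834) = 6.291009°

6.2910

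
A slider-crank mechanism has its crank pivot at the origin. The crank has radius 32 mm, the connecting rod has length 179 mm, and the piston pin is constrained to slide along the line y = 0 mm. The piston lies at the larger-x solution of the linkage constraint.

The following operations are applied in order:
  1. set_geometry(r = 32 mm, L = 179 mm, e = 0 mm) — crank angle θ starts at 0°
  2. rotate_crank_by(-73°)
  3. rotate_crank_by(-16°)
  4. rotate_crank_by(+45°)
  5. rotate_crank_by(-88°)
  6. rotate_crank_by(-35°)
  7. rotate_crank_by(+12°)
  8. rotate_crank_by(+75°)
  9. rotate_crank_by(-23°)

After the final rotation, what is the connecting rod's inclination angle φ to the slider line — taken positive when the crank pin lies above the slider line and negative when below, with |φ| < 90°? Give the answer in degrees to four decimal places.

set_geometry: r = 32 mm, L = 179 mm, e = 0 mm; θ ← 0°
rotate_crank_by(-73°): θ ← 0° -73° = -73°
rotate_crank_by(-16°): θ ← -73° -16° = -89°
rotate_crank_by(+45°): θ ← -89° +45° = -44°
rotate_crank_by(-88°): θ ← -44° -88° = -132°
rotate_crank_by(-35°): θ ← -132° -35° = -167°
rotate_crank_by(+12°): θ ← -167° +12° = -155°
rotate_crank_by(+75°): θ ← -155° +75° = -80°
rotate_crank_by(-23°): θ ← -80° -23° = -103°
crank pin P = (r cos θ, r sin θ) = (-7.198434, -31.179842)
h = r sin θ − e = -31.179842 − 0 = -31.179842
sin φ = h / L = -31.179842 / 179 = -0.17418906
φ = arcsin(-0.17418906) = -10.031470°

-10.0315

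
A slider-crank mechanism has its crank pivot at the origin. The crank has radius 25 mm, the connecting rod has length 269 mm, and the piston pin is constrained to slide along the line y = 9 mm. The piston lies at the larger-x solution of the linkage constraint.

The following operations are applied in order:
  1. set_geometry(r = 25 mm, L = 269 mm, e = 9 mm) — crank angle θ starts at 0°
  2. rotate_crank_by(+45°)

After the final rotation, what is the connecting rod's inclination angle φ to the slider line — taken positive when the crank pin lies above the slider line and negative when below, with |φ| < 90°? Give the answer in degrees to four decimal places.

set_geometry: r = 25 mm, L = 269 mm, e = 9 mm; θ ← 0°
rotate_crank_by(+45°): θ ← 0° +45° = 45°
crank pin P = (r cos θ, r sin θ) = (17.677670, 17.677670)
h = r sin θ − e = 17.677670 − 9 = 8.677670
sin φ = h / L = 8.677670 / 269 = 0.03225899
φ = arcsin(0.03225899) = 1.848625°

1.8486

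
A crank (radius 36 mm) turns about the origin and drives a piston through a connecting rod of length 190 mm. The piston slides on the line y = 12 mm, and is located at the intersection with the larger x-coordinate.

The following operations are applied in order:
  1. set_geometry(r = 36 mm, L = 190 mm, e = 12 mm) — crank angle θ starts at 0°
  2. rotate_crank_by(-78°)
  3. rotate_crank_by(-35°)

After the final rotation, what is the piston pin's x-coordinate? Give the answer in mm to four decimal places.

set_geometry: r = 36 mm, L = 190 mm, e = 12 mm; θ ← 0°
rotate_crank_by(-78°): θ ← 0° -78° = -78°
rotate_crank_by(-35°): θ ← -78° -35° = -113°
crank pin P = (r cos θ, r sin θ) = (-14.066321, -33.138175)
h = r sin θ − e = -33.138175 − 12 = -45.138175
x = r cos θ + √(L² − h²) = -14.066321 + √(36100.0 − 2037.4548) = -14.066321 + 184.560411 = 170.494090

170.4941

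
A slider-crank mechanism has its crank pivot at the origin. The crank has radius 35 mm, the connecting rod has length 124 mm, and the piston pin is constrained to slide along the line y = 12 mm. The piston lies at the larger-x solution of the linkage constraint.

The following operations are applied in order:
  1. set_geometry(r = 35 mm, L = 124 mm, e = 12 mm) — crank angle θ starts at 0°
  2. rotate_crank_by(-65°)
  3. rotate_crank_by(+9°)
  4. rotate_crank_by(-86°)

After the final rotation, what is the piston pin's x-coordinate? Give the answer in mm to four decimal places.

set_geometry: r = 35 mm, L = 124 mm, e = 12 mm; θ ← 0°
rotate_crank_by(-65°): θ ← 0° -65° = -65°
rotate_crank_by(+9°): θ ← -65° +9° = -56°
rotate_crank_by(-86°): θ ← -56° -86° = -142°
crank pin P = (r cos θ, r sin θ) = (-27.580376, -21.548152)
h = r sin θ − e = -21.548152 − 12 = -33.548152
x = r cos θ + √(L² − h²) = -27.580376 + √(15376.0 − 1125.4785) = -27.580376 + 119.375548 = 91.795172

91.7952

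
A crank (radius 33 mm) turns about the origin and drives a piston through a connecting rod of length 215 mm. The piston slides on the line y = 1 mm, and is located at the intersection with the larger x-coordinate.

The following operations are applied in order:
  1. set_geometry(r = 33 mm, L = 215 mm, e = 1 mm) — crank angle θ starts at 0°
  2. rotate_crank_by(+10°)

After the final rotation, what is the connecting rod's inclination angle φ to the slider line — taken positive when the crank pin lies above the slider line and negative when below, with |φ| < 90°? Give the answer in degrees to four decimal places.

set_geometry: r = 33 mm, L = 215 mm, e = 1 mm; θ ← 0°
rotate_crank_by(+10°): θ ← 0° +10° = 10°
crank pin P = (r cos θ, r sin θ) = (32.498656, 5.730390)
h = r sin θ − e = 5.730390 − 1 = 4.730390
sin φ = h / L = 4.730390 / 215 = 0.02200181
φ = arcsin(0.02200181) = 1.260713°

1.2607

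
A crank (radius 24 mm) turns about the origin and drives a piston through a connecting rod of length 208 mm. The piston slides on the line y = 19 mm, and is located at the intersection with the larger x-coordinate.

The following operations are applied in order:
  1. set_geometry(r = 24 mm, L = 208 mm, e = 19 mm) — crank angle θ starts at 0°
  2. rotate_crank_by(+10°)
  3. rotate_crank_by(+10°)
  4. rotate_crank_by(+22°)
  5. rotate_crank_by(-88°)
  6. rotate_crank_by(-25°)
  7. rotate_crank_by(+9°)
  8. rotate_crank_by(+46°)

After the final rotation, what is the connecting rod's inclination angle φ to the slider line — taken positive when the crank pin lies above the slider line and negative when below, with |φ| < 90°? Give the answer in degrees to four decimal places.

-7.0740

set_geometry: r = 24 mm, L = 208 mm, e = 19 mm; θ ← 0°
rotate_crank_by(+10°): θ ← 0° +10° = 10°
rotate_crank_by(+10°): θ ← 10° +10° = 20°
rotate_crank_by(+22°): θ ← 20° +22° = 42°
rotate_crank_by(-88°): θ ← 42° -88° = -46°
rotate_crank_by(-25°): θ ← -46° -25° = -71°
rotate_crank_by(+9°): θ ← -71° +9° = -62°
rotate_crank_by(+46°): θ ← -62° +46° = -16°
crank pin P = (r cos θ, r sin θ) = (23.070281, -6.615297)
h = r sin θ − e = -6.615297 − 19 = -25.615297
sin φ = h / L = -25.615297 / 208 = -0.12315046
φ = arcsin(-0.12315046) = -7.073960°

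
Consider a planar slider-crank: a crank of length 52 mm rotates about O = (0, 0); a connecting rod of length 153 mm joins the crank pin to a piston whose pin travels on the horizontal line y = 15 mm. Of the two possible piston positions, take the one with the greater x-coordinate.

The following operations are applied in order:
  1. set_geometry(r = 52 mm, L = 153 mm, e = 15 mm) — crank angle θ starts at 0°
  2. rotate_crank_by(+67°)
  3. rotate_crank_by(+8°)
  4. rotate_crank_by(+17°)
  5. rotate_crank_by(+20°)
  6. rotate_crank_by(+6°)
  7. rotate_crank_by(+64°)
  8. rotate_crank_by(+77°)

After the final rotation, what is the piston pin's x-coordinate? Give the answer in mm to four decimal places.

128.0892

set_geometry: r = 52 mm, L = 153 mm, e = 15 mm; θ ← 0°
rotate_crank_by(+67°): θ ← 0° +67° = 67°
rotate_crank_by(+8°): θ ← 67° +8° = 75°
rotate_crank_by(+17°): θ ← 75° +17° = 92°
rotate_crank_by(+20°): θ ← 92° +20° = 112°
rotate_crank_by(+6°): θ ← 112° +6° = 118°
rotate_crank_by(+64°): θ ← 118° +64° = 182°
rotate_crank_by(+77°): θ ← 182° +77° = 259°
crank pin P = (r cos θ, r sin θ) = (-9.922068, -51.044614)
h = r sin θ − e = -51.044614 − 15 = -66.044614
x = r cos θ + √(L² − h²) = -9.922068 + √(23409.0 − 4361.8910) = -9.922068 + 138.011264 = 128.089196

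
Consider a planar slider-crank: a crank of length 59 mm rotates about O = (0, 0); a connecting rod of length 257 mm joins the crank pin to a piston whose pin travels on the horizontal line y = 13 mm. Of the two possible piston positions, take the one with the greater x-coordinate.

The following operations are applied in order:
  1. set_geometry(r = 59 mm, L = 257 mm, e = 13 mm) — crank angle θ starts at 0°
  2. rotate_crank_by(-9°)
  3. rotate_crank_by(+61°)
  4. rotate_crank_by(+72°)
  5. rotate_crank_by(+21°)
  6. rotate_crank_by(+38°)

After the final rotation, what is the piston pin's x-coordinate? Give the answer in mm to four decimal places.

set_geometry: r = 59 mm, L = 257 mm, e = 13 mm; θ ← 0°
rotate_crank_by(-9°): θ ← 0° -9° = -9°
rotate_crank_by(+61°): θ ← -9° +61° = 52°
rotate_crank_by(+72°): θ ← 52° +72° = 124°
rotate_crank_by(+21°): θ ← 124° +21° = 145°
rotate_crank_by(+38°): θ ← 145° +38° = 183°
crank pin P = (r cos θ, r sin θ) = (-58.919143, -3.087821)
h = r sin θ − e = -3.087821 − 13 = -16.087821
x = r cos θ + √(L² − h²) = -58.919143 + √(66049.0 − 258.8180) = -58.919143 + 256.495969 = 197.576826

197.5768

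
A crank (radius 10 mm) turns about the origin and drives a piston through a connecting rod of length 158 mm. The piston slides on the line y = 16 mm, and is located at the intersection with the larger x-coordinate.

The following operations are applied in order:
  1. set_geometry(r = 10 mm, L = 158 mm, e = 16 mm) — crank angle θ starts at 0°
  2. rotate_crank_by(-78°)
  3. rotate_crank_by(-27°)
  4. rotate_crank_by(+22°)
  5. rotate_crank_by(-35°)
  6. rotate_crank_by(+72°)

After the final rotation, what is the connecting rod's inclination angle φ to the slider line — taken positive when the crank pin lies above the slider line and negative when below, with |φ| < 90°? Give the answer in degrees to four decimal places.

-8.4412

set_geometry: r = 10 mm, L = 158 mm, e = 16 mm; θ ← 0°
rotate_crank_by(-78°): θ ← 0° -78° = -78°
rotate_crank_by(-27°): θ ← -78° -27° = -105°
rotate_crank_by(+22°): θ ← -105° +22° = -83°
rotate_crank_by(-35°): θ ← -83° -35° = -118°
rotate_crank_by(+72°): θ ← -118° +72° = -46°
crank pin P = (r cos θ, r sin θ) = (6.946584, -7.193398)
h = r sin θ − e = -7.193398 − 16 = -23.193398
sin φ = h / L = -23.193398 / 158 = -0.14679366
φ = arcsin(-0.14679366) = -8.441160°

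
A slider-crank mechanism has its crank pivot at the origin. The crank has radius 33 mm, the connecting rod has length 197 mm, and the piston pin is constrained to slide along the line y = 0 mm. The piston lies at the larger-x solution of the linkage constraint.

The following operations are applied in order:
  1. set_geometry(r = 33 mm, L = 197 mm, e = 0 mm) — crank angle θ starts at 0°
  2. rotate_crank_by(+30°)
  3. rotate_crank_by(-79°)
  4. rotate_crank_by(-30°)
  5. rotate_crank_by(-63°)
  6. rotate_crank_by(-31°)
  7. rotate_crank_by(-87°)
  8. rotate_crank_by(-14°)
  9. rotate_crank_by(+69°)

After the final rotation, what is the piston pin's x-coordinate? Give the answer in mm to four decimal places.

set_geometry: r = 33 mm, L = 197 mm, e = 0 mm; θ ← 0°
rotate_crank_by(+30°): θ ← 0° +30° = 30°
rotate_crank_by(-79°): θ ← 30° -79° = -49°
rotate_crank_by(-30°): θ ← -49° -30° = -79°
rotate_crank_by(-63°): θ ← -79° -63° = -142°
rotate_crank_by(-31°): θ ← -142° -31° = -173°
rotate_crank_by(-87°): θ ← -173° -87° = -260°
rotate_crank_by(-14°): θ ← -260° -14° = -274°
rotate_crank_by(+69°): θ ← -274° +69° = -205°
crank pin P = (r cos θ, r sin θ) = (-29.908157, 13.946403)
h = r sin θ − e = 13.946403 − 0 = 13.946403
x = r cos θ + √(L² − h²) = -29.908157 + √(38809.0 − 194.5021) = -29.908157 + 196.505720 = 166.597563

166.5976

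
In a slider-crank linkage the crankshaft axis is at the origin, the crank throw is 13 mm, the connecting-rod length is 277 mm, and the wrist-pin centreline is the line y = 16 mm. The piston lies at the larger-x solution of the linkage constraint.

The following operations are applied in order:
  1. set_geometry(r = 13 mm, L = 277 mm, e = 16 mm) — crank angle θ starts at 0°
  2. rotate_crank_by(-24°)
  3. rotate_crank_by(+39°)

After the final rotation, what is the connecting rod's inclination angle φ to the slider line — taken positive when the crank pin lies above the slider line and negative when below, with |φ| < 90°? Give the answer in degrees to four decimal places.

set_geometry: r = 13 mm, L = 277 mm, e = 16 mm; θ ← 0°
rotate_crank_by(-24°): θ ← 0° -24° = -24°
rotate_crank_by(+39°): θ ← -24° +39° = 15°
crank pin P = (r cos θ, r sin θ) = (12.557036, 3.364648)
h = r sin θ − e = 3.364648 − 16 = -12.635352
sin φ = h / L = -12.635352 / 277 = -0.04561499
φ = arcsin(-0.04561499) = -2.614454°

-2.6145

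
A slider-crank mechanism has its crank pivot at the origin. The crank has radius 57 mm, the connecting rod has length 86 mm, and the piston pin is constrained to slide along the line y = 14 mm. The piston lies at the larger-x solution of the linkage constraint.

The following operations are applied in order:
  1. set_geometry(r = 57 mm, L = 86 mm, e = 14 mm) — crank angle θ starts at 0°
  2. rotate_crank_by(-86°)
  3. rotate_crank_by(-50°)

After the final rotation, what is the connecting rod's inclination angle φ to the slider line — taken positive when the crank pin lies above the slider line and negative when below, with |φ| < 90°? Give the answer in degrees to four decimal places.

set_geometry: r = 57 mm, L = 86 mm, e = 14 mm; θ ← 0°
rotate_crank_by(-86°): θ ← 0° -86° = -86°
rotate_crank_by(-50°): θ ← -86° -50° = -136°
crank pin P = (r cos θ, r sin θ) = (-41.002369, -39.595527)
h = r sin θ − e = -39.595527 − 14 = -53.595527
sin φ = h / L = -53.595527 / 86 = -0.62320380
φ = arcsin(-0.62320380) = -38.550473°

-38.5505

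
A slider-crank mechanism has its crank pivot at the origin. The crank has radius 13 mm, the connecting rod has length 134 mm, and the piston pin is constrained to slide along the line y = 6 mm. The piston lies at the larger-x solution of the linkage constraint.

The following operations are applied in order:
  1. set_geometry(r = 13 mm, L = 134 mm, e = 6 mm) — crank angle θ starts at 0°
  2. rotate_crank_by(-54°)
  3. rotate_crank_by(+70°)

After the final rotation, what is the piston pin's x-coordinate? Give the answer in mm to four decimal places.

146.4746

set_geometry: r = 13 mm, L = 134 mm, e = 6 mm; θ ← 0°
rotate_crank_by(-54°): θ ← 0° -54° = -54°
rotate_crank_by(+70°): θ ← -54° +70° = 16°
crank pin P = (r cos θ, r sin θ) = (12.496402, 3.583286)
h = r sin θ − e = 3.583286 − 6 = -2.416714
x = r cos θ + √(L² − h²) = 12.496402 + √(17956.0 − 5.8405) = 12.496402 + 133.978205 = 146.474607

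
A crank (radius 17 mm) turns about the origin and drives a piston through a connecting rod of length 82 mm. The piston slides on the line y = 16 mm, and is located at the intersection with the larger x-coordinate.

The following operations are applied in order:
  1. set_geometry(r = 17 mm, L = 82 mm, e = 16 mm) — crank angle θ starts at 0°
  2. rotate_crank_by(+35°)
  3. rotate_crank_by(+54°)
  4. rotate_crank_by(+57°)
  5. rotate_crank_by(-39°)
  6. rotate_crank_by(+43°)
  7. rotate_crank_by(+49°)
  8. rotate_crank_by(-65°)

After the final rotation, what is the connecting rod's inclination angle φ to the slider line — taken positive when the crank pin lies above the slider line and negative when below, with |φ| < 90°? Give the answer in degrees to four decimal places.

-2.6360

set_geometry: r = 17 mm, L = 82 mm, e = 16 mm; θ ← 0°
rotate_crank_by(+35°): θ ← 0° +35° = 35°
rotate_crank_by(+54°): θ ← 35° +54° = 89°
rotate_crank_by(+57°): θ ← 89° +57° = 146°
rotate_crank_by(-39°): θ ← 146° -39° = 107°
rotate_crank_by(+43°): θ ← 107° +43° = 150°
rotate_crank_by(+49°): θ ← 150° +49° = 199°
rotate_crank_by(-65°): θ ← 199° -65° = 134°
crank pin P = (r cos θ, r sin θ) = (-11.809192, 12.228777)
h = r sin θ − e = 12.228777 − 16 = -3.771223
sin φ = h / L = -3.771223 / 82 = -0.04599053
φ = arcsin(-0.04599053) = -2.635993°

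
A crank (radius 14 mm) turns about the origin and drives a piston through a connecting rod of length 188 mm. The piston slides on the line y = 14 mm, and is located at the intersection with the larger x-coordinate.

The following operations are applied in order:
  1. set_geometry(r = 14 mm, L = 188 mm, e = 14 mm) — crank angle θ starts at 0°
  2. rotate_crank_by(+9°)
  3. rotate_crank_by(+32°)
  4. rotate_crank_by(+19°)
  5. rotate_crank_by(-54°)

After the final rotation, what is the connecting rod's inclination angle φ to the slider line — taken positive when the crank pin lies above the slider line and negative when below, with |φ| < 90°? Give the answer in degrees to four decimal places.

-3.8236

set_geometry: r = 14 mm, L = 188 mm, e = 14 mm; θ ← 0°
rotate_crank_by(+9°): θ ← 0° +9° = 9°
rotate_crank_by(+32°): θ ← 9° +32° = 41°
rotate_crank_by(+19°): θ ← 41° +19° = 60°
rotate_crank_by(-54°): θ ← 60° -54° = 6°
crank pin P = (r cos θ, r sin θ) = (13.923307, 1.463398)
h = r sin θ − e = 1.463398 − 14 = -12.536602
sin φ = h / L = -12.536602 / 188 = -0.06668405
φ = arcsin(-0.06668405) = -3.823552°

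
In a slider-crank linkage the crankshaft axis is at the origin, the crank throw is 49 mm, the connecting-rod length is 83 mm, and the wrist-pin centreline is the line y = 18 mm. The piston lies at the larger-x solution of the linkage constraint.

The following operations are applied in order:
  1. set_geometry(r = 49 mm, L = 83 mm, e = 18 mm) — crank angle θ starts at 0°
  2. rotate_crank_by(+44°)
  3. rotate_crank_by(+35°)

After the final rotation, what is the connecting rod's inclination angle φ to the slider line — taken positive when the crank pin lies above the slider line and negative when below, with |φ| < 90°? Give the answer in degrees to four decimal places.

21.2629

set_geometry: r = 49 mm, L = 83 mm, e = 18 mm; θ ← 0°
rotate_crank_by(+44°): θ ← 0° +44° = 44°
rotate_crank_by(+35°): θ ← 44° +35° = 79°
crank pin P = (r cos θ, r sin θ) = (9.349641, 48.099732)
h = r sin θ − e = 48.099732 − 18 = 30.099732
sin φ = h / L = 30.099732 / 83 = 0.36264737
φ = arcsin(0.36264737) = 21.262870°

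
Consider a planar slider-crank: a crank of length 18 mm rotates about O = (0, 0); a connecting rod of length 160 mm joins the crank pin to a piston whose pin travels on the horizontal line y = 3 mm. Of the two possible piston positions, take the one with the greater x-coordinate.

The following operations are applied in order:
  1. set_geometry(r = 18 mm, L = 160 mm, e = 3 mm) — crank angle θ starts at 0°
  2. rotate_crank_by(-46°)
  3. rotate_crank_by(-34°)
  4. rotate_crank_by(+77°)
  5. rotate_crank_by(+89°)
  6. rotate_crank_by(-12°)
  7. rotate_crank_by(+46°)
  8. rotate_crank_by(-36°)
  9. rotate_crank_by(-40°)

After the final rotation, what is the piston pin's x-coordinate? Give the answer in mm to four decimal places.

172.6656

set_geometry: r = 18 mm, L = 160 mm, e = 3 mm; θ ← 0°
rotate_crank_by(-46°): θ ← 0° -46° = -46°
rotate_crank_by(-34°): θ ← -46° -34° = -80°
rotate_crank_by(+77°): θ ← -80° +77° = -3°
rotate_crank_by(+89°): θ ← -3° +89° = 86°
rotate_crank_by(-12°): θ ← 86° -12° = 74°
rotate_crank_by(+46°): θ ← 74° +46° = 120°
rotate_crank_by(-36°): θ ← 120° -36° = 84°
rotate_crank_by(-40°): θ ← 84° -40° = 44°
crank pin P = (r cos θ, r sin θ) = (12.948116, 12.503851)
h = r sin θ − e = 12.503851 − 3 = 9.503851
x = r cos θ + √(L² − h²) = 12.948116 + √(25600.0 − 90.3232) = 12.948116 + 159.717491 = 172.665607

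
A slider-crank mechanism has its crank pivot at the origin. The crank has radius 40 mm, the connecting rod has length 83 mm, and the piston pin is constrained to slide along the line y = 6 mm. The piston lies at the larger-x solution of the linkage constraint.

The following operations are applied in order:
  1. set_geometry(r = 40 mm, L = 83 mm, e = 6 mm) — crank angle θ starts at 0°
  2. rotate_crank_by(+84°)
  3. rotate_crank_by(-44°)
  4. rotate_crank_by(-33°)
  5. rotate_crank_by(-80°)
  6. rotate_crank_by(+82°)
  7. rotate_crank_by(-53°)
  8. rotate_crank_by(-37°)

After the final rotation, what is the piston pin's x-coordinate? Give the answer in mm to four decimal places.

set_geometry: r = 40 mm, L = 83 mm, e = 6 mm; θ ← 0°
rotate_crank_by(+84°): θ ← 0° +84° = 84°
rotate_crank_by(-44°): θ ← 84° -44° = 40°
rotate_crank_by(-33°): θ ← 40° -33° = 7°
rotate_crank_by(-80°): θ ← 7° -80° = -73°
rotate_crank_by(+82°): θ ← -73° +82° = 9°
rotate_crank_by(-53°): θ ← 9° -53° = -44°
rotate_crank_by(-37°): θ ← -44° -37° = -81°
crank pin P = (r cos θ, r sin θ) = (6.257379, -39.507534)
h = r sin θ − e = -39.507534 − 6 = -45.507534
x = r cos θ + √(L² − h²) = 6.257379 + √(6889.0 − 2070.9356) = 6.257379 + 69.412278 = 75.669657

75.6697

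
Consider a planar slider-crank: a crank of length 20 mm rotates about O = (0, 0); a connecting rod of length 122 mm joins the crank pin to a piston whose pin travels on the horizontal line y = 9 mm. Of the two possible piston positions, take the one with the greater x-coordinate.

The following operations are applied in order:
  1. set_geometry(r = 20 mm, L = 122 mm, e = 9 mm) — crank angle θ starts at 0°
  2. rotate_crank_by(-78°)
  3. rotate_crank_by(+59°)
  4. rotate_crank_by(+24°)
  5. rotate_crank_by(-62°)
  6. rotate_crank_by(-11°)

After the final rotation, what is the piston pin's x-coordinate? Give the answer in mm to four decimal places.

set_geometry: r = 20 mm, L = 122 mm, e = 9 mm; θ ← 0°
rotate_crank_by(-78°): θ ← 0° -78° = -78°
rotate_crank_by(+59°): θ ← -78° +59° = -19°
rotate_crank_by(+24°): θ ← -19° +24° = 5°
rotate_crank_by(-62°): θ ← 5° -62° = -57°
rotate_crank_by(-11°): θ ← -57° -11° = -68°
crank pin P = (r cos θ, r sin θ) = (7.492132, -18.543677)
h = r sin θ − e = -18.543677 − 9 = -27.543677
x = r cos θ + √(L² − h²) = 7.492132 + √(14884.0 − 758.6541) = 7.492132 + 118.850098 = 126.342230

126.3422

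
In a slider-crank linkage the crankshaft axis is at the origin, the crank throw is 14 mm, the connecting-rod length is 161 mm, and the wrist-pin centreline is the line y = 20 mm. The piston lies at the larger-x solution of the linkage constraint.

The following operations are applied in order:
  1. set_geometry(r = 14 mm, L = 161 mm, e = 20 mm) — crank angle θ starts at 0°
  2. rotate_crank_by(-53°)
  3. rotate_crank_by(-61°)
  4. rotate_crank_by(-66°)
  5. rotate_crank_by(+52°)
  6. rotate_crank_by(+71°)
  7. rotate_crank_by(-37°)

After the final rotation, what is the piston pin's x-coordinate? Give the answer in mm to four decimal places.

set_geometry: r = 14 mm, L = 161 mm, e = 20 mm; θ ← 0°
rotate_crank_by(-53°): θ ← 0° -53° = -53°
rotate_crank_by(-61°): θ ← -53° -61° = -114°
rotate_crank_by(-66°): θ ← -114° -66° = -180°
rotate_crank_by(+52°): θ ← -180° +52° = -128°
rotate_crank_by(+71°): θ ← -128° +71° = -57°
rotate_crank_by(-37°): θ ← -57° -37° = -94°
crank pin P = (r cos θ, r sin θ) = (-0.976591, -13.965897)
h = r sin θ − e = -13.965897 − 20 = -33.965897
x = r cos θ + √(L² − h²) = -0.976591 + √(25921.0 − 1153.6821) = -0.976591 + 157.376357 = 156.399767

156.3998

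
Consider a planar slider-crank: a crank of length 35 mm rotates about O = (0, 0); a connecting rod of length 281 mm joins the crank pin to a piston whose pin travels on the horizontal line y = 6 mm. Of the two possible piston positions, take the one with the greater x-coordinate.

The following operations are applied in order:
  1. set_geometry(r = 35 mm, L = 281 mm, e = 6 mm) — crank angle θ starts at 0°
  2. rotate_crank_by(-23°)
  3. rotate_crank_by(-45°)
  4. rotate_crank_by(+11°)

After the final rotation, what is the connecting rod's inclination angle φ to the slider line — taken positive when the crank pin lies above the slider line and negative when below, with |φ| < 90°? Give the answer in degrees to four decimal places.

-7.2277

set_geometry: r = 35 mm, L = 281 mm, e = 6 mm; θ ← 0°
rotate_crank_by(-23°): θ ← 0° -23° = -23°
rotate_crank_by(-45°): θ ← -23° -45° = -68°
rotate_crank_by(+11°): θ ← -68° +11° = -57°
crank pin P = (r cos θ, r sin θ) = (19.062366, -29.353470)
h = r sin θ − e = -29.353470 − 6 = -35.353470
sin φ = h / L = -35.353470 / 281 = -0.12581306
φ = arcsin(-0.12581306) = -7.227711°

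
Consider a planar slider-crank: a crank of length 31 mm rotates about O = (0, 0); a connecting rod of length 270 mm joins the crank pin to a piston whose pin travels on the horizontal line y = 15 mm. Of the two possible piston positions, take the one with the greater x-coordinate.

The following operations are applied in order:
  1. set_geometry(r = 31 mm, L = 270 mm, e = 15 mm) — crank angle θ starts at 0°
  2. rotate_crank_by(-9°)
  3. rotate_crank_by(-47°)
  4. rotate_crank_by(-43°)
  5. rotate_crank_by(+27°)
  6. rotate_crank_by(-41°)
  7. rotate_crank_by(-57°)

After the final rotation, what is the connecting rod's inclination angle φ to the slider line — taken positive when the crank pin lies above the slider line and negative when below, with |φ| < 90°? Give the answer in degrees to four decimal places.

-4.3295

set_geometry: r = 31 mm, L = 270 mm, e = 15 mm; θ ← 0°
rotate_crank_by(-9°): θ ← 0° -9° = -9°
rotate_crank_by(-47°): θ ← -9° -47° = -56°
rotate_crank_by(-43°): θ ← -56° -43° = -99°
rotate_crank_by(+27°): θ ← -99° +27° = -72°
rotate_crank_by(-41°): θ ← -72° -41° = -113°
rotate_crank_by(-57°): θ ← -113° -57° = -170°
crank pin P = (r cos θ, r sin θ) = (-30.529040, -5.383094)
h = r sin θ − e = -5.383094 − 15 = -20.383094
sin φ = h / L = -20.383094 / 270 = -0.07549294
φ = arcsin(-0.07549294) = -4.329546°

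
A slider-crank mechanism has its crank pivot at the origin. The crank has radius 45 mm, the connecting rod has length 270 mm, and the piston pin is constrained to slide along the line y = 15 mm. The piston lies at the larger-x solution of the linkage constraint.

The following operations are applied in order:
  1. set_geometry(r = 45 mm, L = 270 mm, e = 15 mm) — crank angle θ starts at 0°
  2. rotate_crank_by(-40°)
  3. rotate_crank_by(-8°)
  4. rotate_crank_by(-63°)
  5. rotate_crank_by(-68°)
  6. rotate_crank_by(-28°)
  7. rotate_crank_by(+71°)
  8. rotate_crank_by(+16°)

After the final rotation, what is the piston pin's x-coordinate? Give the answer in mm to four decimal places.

242.0508

set_geometry: r = 45 mm, L = 270 mm, e = 15 mm; θ ← 0°
rotate_crank_by(-40°): θ ← 0° -40° = -40°
rotate_crank_by(-8°): θ ← -40° -8° = -48°
rotate_crank_by(-63°): θ ← -48° -63° = -111°
rotate_crank_by(-68°): θ ← -111° -68° = -179°
rotate_crank_by(-28°): θ ← -179° -28° = -207°
rotate_crank_by(+71°): θ ← -207° +71° = -136°
rotate_crank_by(+16°): θ ← -136° +16° = -120°
crank pin P = (r cos θ, r sin θ) = (-22.500000, -38.971143)
h = r sin θ − e = -38.971143 − 15 = -53.971143
x = r cos θ + √(L² − h²) = -22.500000 + √(72900.0 − 2912.8843) = -22.500000 + 264.550781 = 242.050781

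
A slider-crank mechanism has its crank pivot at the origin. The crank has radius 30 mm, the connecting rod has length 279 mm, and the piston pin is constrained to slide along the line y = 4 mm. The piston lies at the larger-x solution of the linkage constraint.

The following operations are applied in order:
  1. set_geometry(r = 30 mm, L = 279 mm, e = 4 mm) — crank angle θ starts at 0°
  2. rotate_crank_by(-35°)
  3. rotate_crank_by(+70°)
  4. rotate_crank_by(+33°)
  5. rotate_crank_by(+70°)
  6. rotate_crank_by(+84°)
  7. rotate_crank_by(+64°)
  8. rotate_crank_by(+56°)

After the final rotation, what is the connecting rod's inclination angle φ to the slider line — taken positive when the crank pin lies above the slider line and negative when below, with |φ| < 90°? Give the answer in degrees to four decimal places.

-2.7263

set_geometry: r = 30 mm, L = 279 mm, e = 4 mm; θ ← 0°
rotate_crank_by(-35°): θ ← 0° -35° = -35°
rotate_crank_by(+70°): θ ← -35° +70° = 35°
rotate_crank_by(+33°): θ ← 35° +33° = 68°
rotate_crank_by(+70°): θ ← 68° +70° = 138°
rotate_crank_by(+84°): θ ← 138° +84° = 222°
rotate_crank_by(+64°): θ ← 222° +64° = 286°
rotate_crank_by(+56°): θ ← 286° +56° = 342°
crank pin P = (r cos θ, r sin θ) = (28.531695, -9.270510)
h = r sin θ − e = -9.270510 − 4 = -13.270510
sin φ = h / L = -13.270510 / 279 = -0.04756455
φ = arcsin(-0.04756455) = -2.726277°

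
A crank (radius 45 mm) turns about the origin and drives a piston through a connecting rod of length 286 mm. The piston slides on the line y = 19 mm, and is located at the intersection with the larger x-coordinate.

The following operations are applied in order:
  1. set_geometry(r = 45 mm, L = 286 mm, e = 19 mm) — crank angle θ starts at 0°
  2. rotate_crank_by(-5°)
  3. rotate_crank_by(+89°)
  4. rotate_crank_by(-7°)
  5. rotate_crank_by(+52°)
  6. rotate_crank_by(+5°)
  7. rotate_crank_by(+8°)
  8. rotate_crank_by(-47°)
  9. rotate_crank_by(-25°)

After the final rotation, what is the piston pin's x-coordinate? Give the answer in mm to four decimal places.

set_geometry: r = 45 mm, L = 286 mm, e = 19 mm; θ ← 0°
rotate_crank_by(-5°): θ ← 0° -5° = -5°
rotate_crank_by(+89°): θ ← -5° +89° = 84°
rotate_crank_by(-7°): θ ← 84° -7° = 77°
rotate_crank_by(+52°): θ ← 77° +52° = 129°
rotate_crank_by(+5°): θ ← 129° +5° = 134°
rotate_crank_by(+8°): θ ← 134° +8° = 142°
rotate_crank_by(-47°): θ ← 142° -47° = 95°
rotate_crank_by(-25°): θ ← 95° -25° = 70°
crank pin P = (r cos θ, r sin θ) = (15.390906, 42.286168)
h = r sin θ − e = 42.286168 − 19 = 23.286168
x = r cos θ + √(L² − h²) = 15.390906 + √(81796.0 − 542.2456) = 15.390906 + 285.050442 = 300.441348

300.4413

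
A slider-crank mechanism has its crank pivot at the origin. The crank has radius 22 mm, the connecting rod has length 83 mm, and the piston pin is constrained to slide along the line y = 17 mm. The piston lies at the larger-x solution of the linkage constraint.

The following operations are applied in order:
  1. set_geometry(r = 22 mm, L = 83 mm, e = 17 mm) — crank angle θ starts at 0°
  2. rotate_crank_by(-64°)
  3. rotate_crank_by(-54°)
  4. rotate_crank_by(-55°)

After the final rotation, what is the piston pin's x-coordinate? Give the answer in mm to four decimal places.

58.7968

set_geometry: r = 22 mm, L = 83 mm, e = 17 mm; θ ← 0°
rotate_crank_by(-64°): θ ← 0° -64° = -64°
rotate_crank_by(-54°): θ ← -64° -54° = -118°
rotate_crank_by(-55°): θ ← -118° -55° = -173°
crank pin P = (r cos θ, r sin θ) = (-21.836015, -2.681126)
h = r sin θ − e = -2.681126 − 17 = -19.681126
x = r cos θ + √(L² − h²) = -21.836015 + √(6889.0 − 387.3467) = -21.836015 + 80.632830 = 58.796815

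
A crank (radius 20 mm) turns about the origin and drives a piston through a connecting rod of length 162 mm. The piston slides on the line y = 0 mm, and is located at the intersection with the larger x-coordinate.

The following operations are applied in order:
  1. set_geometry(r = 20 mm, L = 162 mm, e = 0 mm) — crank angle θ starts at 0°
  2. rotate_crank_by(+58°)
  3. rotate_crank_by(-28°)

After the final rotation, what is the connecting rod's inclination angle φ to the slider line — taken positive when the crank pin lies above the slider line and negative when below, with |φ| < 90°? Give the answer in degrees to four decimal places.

set_geometry: r = 20 mm, L = 162 mm, e = 0 mm; θ ← 0°
rotate_crank_by(+58°): θ ← 0° +58° = 58°
rotate_crank_by(-28°): θ ← 58° -28° = 30°
crank pin P = (r cos θ, r sin θ) = (17.320508, 10.000000)
h = r sin θ − e = 10.000000 − 0 = 10.000000
sin φ = h / L = 10.000000 / 162 = 0.06172840
φ = arcsin(0.06172840) = 3.539026°

3.5390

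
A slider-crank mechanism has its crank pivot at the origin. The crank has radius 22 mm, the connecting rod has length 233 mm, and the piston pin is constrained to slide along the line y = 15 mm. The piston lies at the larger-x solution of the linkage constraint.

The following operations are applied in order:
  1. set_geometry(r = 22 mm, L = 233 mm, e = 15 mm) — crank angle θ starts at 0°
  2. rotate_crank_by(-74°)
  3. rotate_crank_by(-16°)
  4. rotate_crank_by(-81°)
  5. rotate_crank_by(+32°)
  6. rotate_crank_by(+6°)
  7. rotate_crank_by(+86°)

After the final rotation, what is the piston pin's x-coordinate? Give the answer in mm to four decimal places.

set_geometry: r = 22 mm, L = 233 mm, e = 15 mm; θ ← 0°
rotate_crank_by(-74°): θ ← 0° -74° = -74°
rotate_crank_by(-16°): θ ← -74° -16° = -90°
rotate_crank_by(-81°): θ ← -90° -81° = -171°
rotate_crank_by(+32°): θ ← -171° +32° = -139°
rotate_crank_by(+6°): θ ← -139° +6° = -133°
rotate_crank_by(+86°): θ ← -133° +86° = -47°
crank pin P = (r cos θ, r sin θ) = (15.003964, -16.089781)
h = r sin θ − e = -16.089781 − 15 = -31.089781
x = r cos θ + √(L² − h²) = 15.003964 + √(54289.0 − 966.5745) = 15.003964 + 230.916490 = 245.920454

245.9205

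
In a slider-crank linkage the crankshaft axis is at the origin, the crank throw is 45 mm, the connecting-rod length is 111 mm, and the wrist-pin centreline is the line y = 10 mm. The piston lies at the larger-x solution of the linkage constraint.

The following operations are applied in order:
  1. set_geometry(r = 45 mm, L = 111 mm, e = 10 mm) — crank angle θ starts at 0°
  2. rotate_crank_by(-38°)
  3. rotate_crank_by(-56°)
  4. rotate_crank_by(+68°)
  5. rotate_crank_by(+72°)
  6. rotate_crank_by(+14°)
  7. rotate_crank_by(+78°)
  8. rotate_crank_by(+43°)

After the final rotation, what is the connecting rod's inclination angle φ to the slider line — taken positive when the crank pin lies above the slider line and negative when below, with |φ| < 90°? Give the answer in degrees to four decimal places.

set_geometry: r = 45 mm, L = 111 mm, e = 10 mm; θ ← 0°
rotate_crank_by(-38°): θ ← 0° -38° = -38°
rotate_crank_by(-56°): θ ← -38° -56° = -94°
rotate_crank_by(+68°): θ ← -94° +68° = -26°
rotate_crank_by(+72°): θ ← -26° +72° = 46°
rotate_crank_by(+14°): θ ← 46° +14° = 60°
rotate_crank_by(+78°): θ ← 60° +78° = 138°
rotate_crank_by(+43°): θ ← 138° +43° = 181°
crank pin P = (r cos θ, r sin θ) = (-44.993146, -0.785358)
h = r sin θ − e = -0.785358 − 10 = -10.785358
sin φ = h / L = -10.785358 / 111 = -0.09716539
φ = arcsin(-0.09716539) = -5.575964°

-5.5760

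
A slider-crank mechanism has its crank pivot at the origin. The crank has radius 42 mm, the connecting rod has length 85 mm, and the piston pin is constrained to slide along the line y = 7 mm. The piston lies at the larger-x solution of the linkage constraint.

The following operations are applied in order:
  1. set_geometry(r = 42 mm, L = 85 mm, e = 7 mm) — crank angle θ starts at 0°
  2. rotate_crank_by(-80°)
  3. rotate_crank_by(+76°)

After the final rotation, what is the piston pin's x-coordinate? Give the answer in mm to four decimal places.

set_geometry: r = 42 mm, L = 85 mm, e = 7 mm; θ ← 0°
rotate_crank_by(-80°): θ ← 0° -80° = -80°
rotate_crank_by(+76°): θ ← -80° +76° = -4°
crank pin P = (r cos θ, r sin θ) = (41.897690, -2.929772)
h = r sin θ − e = -2.929772 − 7 = -9.929772
x = r cos θ + √(L² − h²) = 41.897690 + √(7225.0 − 98.6004) = 41.897690 + 84.418005 = 126.315695

126.3157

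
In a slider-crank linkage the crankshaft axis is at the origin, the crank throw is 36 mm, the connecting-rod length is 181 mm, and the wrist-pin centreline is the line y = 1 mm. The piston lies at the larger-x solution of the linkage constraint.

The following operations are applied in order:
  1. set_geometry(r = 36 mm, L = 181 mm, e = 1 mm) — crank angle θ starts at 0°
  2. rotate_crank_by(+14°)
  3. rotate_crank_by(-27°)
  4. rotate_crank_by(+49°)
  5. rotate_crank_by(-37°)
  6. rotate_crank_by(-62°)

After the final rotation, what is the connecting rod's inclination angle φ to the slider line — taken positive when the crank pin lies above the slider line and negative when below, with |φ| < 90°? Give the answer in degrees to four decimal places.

set_geometry: r = 36 mm, L = 181 mm, e = 1 mm; θ ← 0°
rotate_crank_by(+14°): θ ← 0° +14° = 14°
rotate_crank_by(-27°): θ ← 14° -27° = -13°
rotate_crank_by(+49°): θ ← -13° +49° = 36°
rotate_crank_by(-37°): θ ← 36° -37° = -1°
rotate_crank_by(-62°): θ ← -1° -62° = -63°
crank pin P = (r cos θ, r sin θ) = (16.343658, -32.076235)
h = r sin θ − e = -32.076235 − 1 = -33.076235
sin φ = h / L = -33.076235 / 181 = -0.18274163
φ = arcsin(-0.18274163) = -10.529493°

-10.5295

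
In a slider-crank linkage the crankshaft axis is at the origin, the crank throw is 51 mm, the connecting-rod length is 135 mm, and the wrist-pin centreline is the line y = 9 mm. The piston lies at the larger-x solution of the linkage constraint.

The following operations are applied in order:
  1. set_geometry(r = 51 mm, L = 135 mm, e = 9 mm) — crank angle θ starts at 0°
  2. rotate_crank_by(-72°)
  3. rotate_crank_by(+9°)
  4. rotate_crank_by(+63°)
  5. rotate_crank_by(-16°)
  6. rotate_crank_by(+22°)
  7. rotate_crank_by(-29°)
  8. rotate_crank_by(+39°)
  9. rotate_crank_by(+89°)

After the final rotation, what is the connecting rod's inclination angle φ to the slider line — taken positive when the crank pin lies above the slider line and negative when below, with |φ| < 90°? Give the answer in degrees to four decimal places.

set_geometry: r = 51 mm, L = 135 mm, e = 9 mm; θ ← 0°
rotate_crank_by(-72°): θ ← 0° -72° = -72°
rotate_crank_by(+9°): θ ← -72° +9° = -63°
rotate_crank_by(+63°): θ ← -63° +63° = 0°
rotate_crank_by(-16°): θ ← 0° -16° = -16°
rotate_crank_by(+22°): θ ← -16° +22° = 6°
rotate_crank_by(-29°): θ ← 6° -29° = -23°
rotate_crank_by(+39°): θ ← -23° +39° = 16°
rotate_crank_by(+89°): θ ← 16° +89° = 105°
crank pin P = (r cos θ, r sin θ) = (-13.199771, 49.262217)
h = r sin θ − e = 49.262217 − 9 = 40.262217
sin φ = h / L = 40.262217 / 135 = 0.29823865
φ = arcsin(0.29823865) = 17.351843°

17.3518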